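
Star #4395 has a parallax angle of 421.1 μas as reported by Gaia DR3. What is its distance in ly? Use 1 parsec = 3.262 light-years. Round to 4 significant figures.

7746 ly

p = 421.1 μas = 0.0004211 arcsec.
d = 1/p = 1/0.0004211 = 2374.7 pc.
In light-years: 2374.7 × 3.262 = 7746.3 ly.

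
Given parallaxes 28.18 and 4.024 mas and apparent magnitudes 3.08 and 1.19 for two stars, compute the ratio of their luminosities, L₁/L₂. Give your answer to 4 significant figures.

d₁ = 1/p₁ = 1/0.02818″ = 35.486 pc; d₂ = 1/p₂ = 1/0.004024″ = 248.51 pc.
M₁ = m₁ − 5 log₁₀ d₁ + 5 = 3.08 − 7.7503 + 5 = 0.3297.
M₂ = 1.19 − 11.9767 + 5 = -5.7867.
L₁/L₂ = 10^(0.4(M₂ − M₁)) = 10^(0.4 × (-6.1164)) = 10^(-2.44656) = 0.0035763.

L₁/L₂ = 0.003576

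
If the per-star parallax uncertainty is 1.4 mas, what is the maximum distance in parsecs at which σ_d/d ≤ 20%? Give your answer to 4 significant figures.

142.9 pc

σ_d/d = σ_p/p, so the condition is σ_p/p ≤ 0.20, i.e. p ≥ σ_p/0.20.
p_min = 1.4/0.20 = 7 mas = 0.007 arcsec.
d_max = 1/p_min = 1/0.007 = 142.86 pc.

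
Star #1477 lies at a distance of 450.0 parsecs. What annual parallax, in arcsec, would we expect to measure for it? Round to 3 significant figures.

0.00222 arcsec

p = 1/d = 1/450 = 0.0022222 arcsec.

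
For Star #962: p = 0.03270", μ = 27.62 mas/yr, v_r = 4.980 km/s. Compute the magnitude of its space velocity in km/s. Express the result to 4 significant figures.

6.390 km/s

d = 1/p = 1/0.03270″ = 30.581 pc.
μ = 27.62 mas/yr = 0.02762 ″/yr.
v_t = 4.740 μ d = 4.740 × 0.02762 × 30.581 = 4.0036 km/s.
v = √(v_r² + v_t²) = √(4.980² + 4.0036²) = √40.8292 = 6.3898 km/s.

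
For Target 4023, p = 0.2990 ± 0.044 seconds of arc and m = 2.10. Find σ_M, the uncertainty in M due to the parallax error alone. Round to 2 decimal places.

M = m − 5 log₁₀ d + 5 = m + 5 log₁₀ p + 5, so ∂M/∂p = 5/(p ln 10).
σ_M = (5/ln 10) · (σ_p/p) = 2.1715 × 0.044/0.2990 = 2.1715 × 0.14716 = 0.31956.

σ_M = 0.32 mag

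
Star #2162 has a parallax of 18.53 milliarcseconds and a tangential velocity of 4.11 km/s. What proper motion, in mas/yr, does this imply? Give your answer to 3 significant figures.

16.1 mas/yr

d = 1/p = 1/0.01853″ = 53.967 pc.
μ = v_t / (4.74 d) = 4.11 / (4.74 × 53.967) = 4.11 / 255.8 = 0.016067 ″/yr = 16.067 mas/yr.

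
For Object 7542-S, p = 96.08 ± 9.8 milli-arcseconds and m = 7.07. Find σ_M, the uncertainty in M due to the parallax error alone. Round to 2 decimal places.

σ_M = 0.22 mag

M = m − 5 log₁₀ d + 5 = m + 5 log₁₀ p + 5, so ∂M/∂p = 5/(p ln 10).
σ_M = (5/ln 10) · (σ_p/p) = 2.1715 × 9.8/96.08 = 2.1715 × 0.102 = 0.22149.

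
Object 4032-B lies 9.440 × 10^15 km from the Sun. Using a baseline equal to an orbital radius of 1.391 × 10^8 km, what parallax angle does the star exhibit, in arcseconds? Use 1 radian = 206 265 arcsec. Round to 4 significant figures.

θ ≈ B/d = (1.391 × 10^8) / (9.440 × 10^15) = 1.4735 × 10^-8 rad.
In arcseconds: 1.4735 × 10^-8 × 206265 = 0.0030393″.

0.003039 arcsec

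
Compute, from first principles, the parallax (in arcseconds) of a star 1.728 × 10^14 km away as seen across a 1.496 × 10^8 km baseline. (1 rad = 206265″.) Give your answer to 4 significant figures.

θ ≈ B/d = (1.496 × 10^8) / (1.728 × 10^14) = 8.6574 × 10^-7 rad.
In arcseconds: 8.6574 × 10^-7 × 206265 = 0.17857″.

0.1786 arcsec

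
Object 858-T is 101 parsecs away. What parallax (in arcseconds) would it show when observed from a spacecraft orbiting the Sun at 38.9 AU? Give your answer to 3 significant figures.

p (arcsec) = B (AU) / d (pc).
p = 38.9 / 101 = 0.38515 arcsec.

0.385 arcsec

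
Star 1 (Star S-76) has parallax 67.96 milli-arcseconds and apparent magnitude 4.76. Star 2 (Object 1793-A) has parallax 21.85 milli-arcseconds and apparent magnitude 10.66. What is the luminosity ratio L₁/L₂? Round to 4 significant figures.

L₁/L₂ = 23.68

d₁ = 1/p₁ = 1/0.06796″ = 14.715 pc; d₂ = 1/p₂ = 1/0.02185″ = 45.767 pc.
M₁ = m₁ − 5 log₁₀ d₁ + 5 = 4.76 − 5.8388 + 5 = 3.9212.
M₂ = 10.66 − 8.3028 + 5 = 7.3572.
L₁/L₂ = 10^(0.4(M₂ − M₁)) = 10^(0.4 × 3.4360) = 10^1.37440 = 23.681.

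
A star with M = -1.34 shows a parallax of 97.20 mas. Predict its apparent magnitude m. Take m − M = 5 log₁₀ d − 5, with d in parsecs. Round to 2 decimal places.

m = -1.28

d = 1/p = 1/0.09720″ = 10.288 pc.
m − M = 5 log₁₀ d − 5 = 5 log₁₀(10.288) − 5 = 5.0617 − 5 = 0.0617.
m = M + (m − M) = -1.34 + 0.0617 = -1.28.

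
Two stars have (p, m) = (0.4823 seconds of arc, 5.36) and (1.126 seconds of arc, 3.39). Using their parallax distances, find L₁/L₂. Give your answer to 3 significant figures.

L₁/L₂ = 0.888

d₁ = 1/p₁ = 1/0.4823″ = 2.0734 pc; d₂ = 1/p₂ = 1/1.126″ = 0.8881 pc.
M₁ = m₁ − 5 log₁₀ d₁ + 5 = 5.36 − 1.5834 + 5 = 8.7766.
M₂ = 3.39 − (-0.2577) + 5 = 8.6477.
L₁/L₂ = 10^(0.4(M₂ − M₁)) = 10^(0.4 × (-0.1289)) = 10^(-0.05156) = 0.88806.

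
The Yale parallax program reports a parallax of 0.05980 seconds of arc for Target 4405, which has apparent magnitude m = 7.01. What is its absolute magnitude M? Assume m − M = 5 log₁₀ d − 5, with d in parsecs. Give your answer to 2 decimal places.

d = 1/p = 1/0.05980″ = 16.722 pc.
m − M = 5 log₁₀(16.722) − 5 = 6.1164 − 5 = 1.1164.
M = m − (m − M) = 7.01 − 1.1164 = 5.89.

M = 5.89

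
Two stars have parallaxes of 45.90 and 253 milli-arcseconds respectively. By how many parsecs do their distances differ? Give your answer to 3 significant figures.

d_A = 1/0.04590″ = 21.786 pc; d_B = 1/0.2530″ = 3.9526 pc.
|d_B − d_A| = |3.9526 − 21.786| = 17.833 pc.

17.8 pc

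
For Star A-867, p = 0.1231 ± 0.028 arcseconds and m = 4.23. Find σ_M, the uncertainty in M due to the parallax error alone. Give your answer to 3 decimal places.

M = m − 5 log₁₀ d + 5 = m + 5 log₁₀ p + 5, so ∂M/∂p = 5/(p ln 10).
σ_M = (5/ln 10) · (σ_p/p) = 2.1715 × 0.028/0.1231 = 2.1715 × 0.22746 = 0.49393.

σ_M = 0.494 mag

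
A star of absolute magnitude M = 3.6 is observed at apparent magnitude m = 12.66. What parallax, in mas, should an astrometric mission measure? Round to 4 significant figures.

1.542 mas

m − M = 12.66 − 3.6 = 9.06.
d = 10^((m−M)/5 + 1) = 10^2.812 = 648.63 pc.
p = 1/d = 1/648.63 = 0.0015417 arcsec = 1.5417 mas.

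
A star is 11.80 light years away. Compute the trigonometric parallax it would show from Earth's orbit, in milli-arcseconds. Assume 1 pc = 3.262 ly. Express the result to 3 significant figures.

d = 11.80 ly ÷ 3.262 = 3.6174 pc.
p = 1/d = 1/3.6174 = 0.27644 arcsec.
= 0.27644 × 1000 = 276.44 mas.

276 mas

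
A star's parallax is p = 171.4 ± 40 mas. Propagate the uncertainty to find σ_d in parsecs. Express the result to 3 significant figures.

1.36 pc

d = 1/p, so σ_d = σ_p / p².
σ_d = 0.0400 / (0.1714)² = 0.0400 / 0.029378 = 1.3616 pc.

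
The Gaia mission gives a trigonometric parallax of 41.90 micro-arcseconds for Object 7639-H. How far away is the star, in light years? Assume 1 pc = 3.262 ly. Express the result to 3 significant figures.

p = 41.90 micro-arcseconds = 0.00004190 arcsec.
d = 1/p = 1/0.00004190 = 23866 pc.
In light-years: 23866 × 3.262 = 77851 ly.

77900 light years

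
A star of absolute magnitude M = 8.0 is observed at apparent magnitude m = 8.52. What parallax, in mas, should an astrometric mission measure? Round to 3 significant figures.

78.7 mas

m − M = 8.52 − 8.0 = 0.52.
d = 10^((m−M)/5 + 1) = 10^1.104 = 12.706 pc.
p = 1/d = 1/12.706 = 0.078703 arcsec = 78.703 mas.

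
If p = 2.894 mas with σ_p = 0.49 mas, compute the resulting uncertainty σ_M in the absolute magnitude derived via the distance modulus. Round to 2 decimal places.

σ_M = 0.37 mag

M = m − 5 log₁₀ d + 5 = m + 5 log₁₀ p + 5, so ∂M/∂p = 5/(p ln 10).
σ_M = (5/ln 10) · (σ_p/p) = 2.1715 × 0.49/2.894 = 2.1715 × 0.16932 = 0.36768.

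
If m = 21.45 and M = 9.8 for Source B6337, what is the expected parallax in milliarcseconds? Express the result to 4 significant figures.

m − M = 21.45 − 9.8 = 11.65.
d = 10^((m−M)/5 + 1) = 10^3.330 = 2138 pc.
p = 1/d = 1/2138 = 0.00046773 arcsec = 0.46773 mas.

0.4677 mas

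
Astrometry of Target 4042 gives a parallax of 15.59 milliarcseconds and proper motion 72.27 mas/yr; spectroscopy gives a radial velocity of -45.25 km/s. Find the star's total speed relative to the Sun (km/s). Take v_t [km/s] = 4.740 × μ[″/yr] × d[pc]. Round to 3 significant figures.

50.3 km/s

d = 1/p = 1/0.01559″ = 64.144 pc.
μ = 72.27 mas/yr = 0.07227 ″/yr.
v_t = 4.740 μ d = 4.740 × 0.07227 × 64.144 = 21.973 km/s.
v = √(v_r² + v_t²) = √((-45.25)² + 21.973²) = √2530.38 = 50.303 km/s.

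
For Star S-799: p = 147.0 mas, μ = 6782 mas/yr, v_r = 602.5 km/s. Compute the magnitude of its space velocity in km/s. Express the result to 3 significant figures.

641 km/s

d = 1/p = 1/0.1470″ = 6.8027 pc.
μ = 6782 mas/yr = 6.782 ″/yr.
v_t = 4.740 μ d = 4.740 × 6.782 × 6.8027 = 218.68 km/s.
v = √(v_r² + v_t²) = √(602.5² + 218.68²) = √410827 = 640.96 km/s.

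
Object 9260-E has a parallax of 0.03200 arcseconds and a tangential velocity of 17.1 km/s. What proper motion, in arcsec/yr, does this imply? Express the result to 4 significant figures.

0.1154 arcsec/yr

d = 1/p = 1/0.03200″ = 31.25 pc.
μ = v_t / (4.74 d) = 17.1 / (4.74 × 31.25) = 17.1 / 148.13 = 0.11544 ″/yr.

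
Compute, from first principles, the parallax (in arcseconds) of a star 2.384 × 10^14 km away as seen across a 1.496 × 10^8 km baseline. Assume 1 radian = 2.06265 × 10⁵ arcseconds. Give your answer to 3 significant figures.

θ ≈ B/d = (1.496 × 10^8) / (2.384 × 10^14) = 6.2752 × 10^-7 rad.
In arcseconds: 6.2752 × 10^-7 × 206265 = 0.12944″.

0.129 arcsec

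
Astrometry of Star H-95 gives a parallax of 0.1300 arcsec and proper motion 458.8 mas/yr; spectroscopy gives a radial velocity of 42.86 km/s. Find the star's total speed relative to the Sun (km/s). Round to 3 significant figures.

d = 1/p = 1/0.1300″ = 7.6923 pc.
μ = 458.8 mas/yr = 0.4588 ″/yr.
v_t = 4.740 μ d = 4.740 × 0.4588 × 7.6923 = 16.729 km/s.
v = √(v_r² + v_t²) = √(42.86² + 16.729²) = √2116.84 = 46.009 km/s.

46.0 km/s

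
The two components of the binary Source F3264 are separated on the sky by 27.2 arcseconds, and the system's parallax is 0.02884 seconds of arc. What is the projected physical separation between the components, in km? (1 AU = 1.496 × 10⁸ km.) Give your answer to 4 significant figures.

d = 1/p = 1/0.02884″ = 34.674 pc.
At distance d (pc), an angle of θ arcsec spans θ·d AU: s = 27.2 × 34.674 = 943.13 AU.
= 943.13 × 1.496 × 10⁸ km = 1.4109 × 10^11 km.

1.411 × 10^11 km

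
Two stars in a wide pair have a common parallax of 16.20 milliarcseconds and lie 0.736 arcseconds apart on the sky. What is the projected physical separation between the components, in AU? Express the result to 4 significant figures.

d = 1/p = 1/0.01620″ = 61.728 pc.
At distance d (pc), an angle of θ arcsec spans θ·d AU: s = 0.736 × 61.728 = 45.432 AU.

45.43 AU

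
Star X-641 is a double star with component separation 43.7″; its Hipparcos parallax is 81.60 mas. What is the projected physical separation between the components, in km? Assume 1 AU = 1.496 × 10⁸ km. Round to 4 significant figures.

d = 1/p = 1/0.08160″ = 12.255 pc.
At distance d (pc), an angle of θ arcsec spans θ·d AU: s = 43.7 × 12.255 = 535.54 AU.
= 535.54 × 1.496 × 10⁸ km = 8.0117 × 10^10 km.

8.012 × 10^10 km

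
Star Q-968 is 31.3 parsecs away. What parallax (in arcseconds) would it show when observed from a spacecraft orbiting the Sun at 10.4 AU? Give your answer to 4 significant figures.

p (arcsec) = B (AU) / d (pc).
p = 10.4 / 31.3 = 0.33227 arcsec.

0.3323 arcsec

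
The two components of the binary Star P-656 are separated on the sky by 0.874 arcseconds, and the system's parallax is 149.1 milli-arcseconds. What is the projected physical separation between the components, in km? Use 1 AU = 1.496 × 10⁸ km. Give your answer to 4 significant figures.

d = 1/p = 1/0.1491″ = 6.7069 pc.
At distance d (pc), an angle of θ arcsec spans θ·d AU: s = 0.874 × 6.7069 = 5.8618 AU.
= 5.8618 × 1.496 × 10⁸ km = 8.7693 × 10^8 km.

8.769 × 10^8 km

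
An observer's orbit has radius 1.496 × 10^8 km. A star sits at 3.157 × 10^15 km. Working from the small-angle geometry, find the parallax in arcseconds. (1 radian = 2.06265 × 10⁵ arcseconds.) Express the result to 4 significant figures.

0.009774 arcsec

θ ≈ B/d = (1.496 × 10^8) / (3.157 × 10^15) = 4.7387 × 10^-8 rad.
In arcseconds: 4.7387 × 10^-8 × 206265 = 0.0097743″.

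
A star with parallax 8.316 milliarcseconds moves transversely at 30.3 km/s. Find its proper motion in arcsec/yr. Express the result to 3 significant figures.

d = 1/p = 1/0.008316″ = 120.25 pc.
μ = v_t / (4.74 d) = 30.3 / (4.74 × 120.25) = 30.3 / 569.99 = 0.053159 ″/yr.

0.0532 arcsec/yr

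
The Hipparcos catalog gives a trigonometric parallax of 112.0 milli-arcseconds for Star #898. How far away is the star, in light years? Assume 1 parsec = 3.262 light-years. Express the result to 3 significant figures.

p = 112.0 milli-arcseconds = 0.1120 arcsec.
d = 1/p = 1/0.1120 = 8.9286 pc.
In light-years: 8.9286 × 3.262 = 29.125 ly.

29.1 light years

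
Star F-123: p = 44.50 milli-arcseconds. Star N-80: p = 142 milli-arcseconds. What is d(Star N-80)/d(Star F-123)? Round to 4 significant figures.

Since d = 1/p, d_B/d_A = p_A/p_B.
= 44.50 / 142 = 0.31338.

0.3134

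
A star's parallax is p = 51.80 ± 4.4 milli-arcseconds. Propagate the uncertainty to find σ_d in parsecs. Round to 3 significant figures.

1.64 pc

d = 1/p, so σ_d = σ_p / p².
σ_d = 0.00440 / (0.05180)² = 0.00440 / 0.0026832 = 1.6398 pc.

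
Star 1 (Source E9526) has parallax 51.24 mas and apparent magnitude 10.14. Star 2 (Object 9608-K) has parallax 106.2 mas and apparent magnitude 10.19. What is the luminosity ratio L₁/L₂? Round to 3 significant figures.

L₁/L₂ = 4.50

d₁ = 1/p₁ = 1/0.05124″ = 19.516 pc; d₂ = 1/p₂ = 1/0.1062″ = 9.4162 pc.
M₁ = m₁ − 5 log₁₀ d₁ + 5 = 10.14 − 6.4520 + 5 = 8.6880.
M₂ = 10.19 − 4.8694 + 5 = 10.3206.
L₁/L₂ = 10^(0.4(M₂ − M₁)) = 10^(0.4 × 1.6326) = 10^0.65304 = 4.4982.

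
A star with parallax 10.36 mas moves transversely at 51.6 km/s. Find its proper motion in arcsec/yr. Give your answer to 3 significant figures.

d = 1/p = 1/0.01036″ = 96.525 pc.
μ = v_t / (4.74 d) = 51.6 / (4.74 × 96.525) = 51.6 / 457.53 = 0.11278 ″/yr.

0.113 arcsec/yr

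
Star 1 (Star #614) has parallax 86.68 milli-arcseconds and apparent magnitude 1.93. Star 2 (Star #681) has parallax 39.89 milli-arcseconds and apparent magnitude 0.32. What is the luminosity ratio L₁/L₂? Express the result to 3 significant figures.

d₁ = 1/p₁ = 1/0.08668″ = 11.537 pc; d₂ = 1/p₂ = 1/0.03989″ = 25.069 pc.
M₁ = m₁ − 5 log₁₀ d₁ + 5 = 1.93 − 5.3105 + 5 = 1.6195.
M₂ = 0.32 − 6.9957 + 5 = -1.6757.
L₁/L₂ = 10^(0.4(M₂ − M₁)) = 10^(0.4 × (-3.2952)) = 10^(-1.31808) = 0.048075.

L₁/L₂ = 0.0481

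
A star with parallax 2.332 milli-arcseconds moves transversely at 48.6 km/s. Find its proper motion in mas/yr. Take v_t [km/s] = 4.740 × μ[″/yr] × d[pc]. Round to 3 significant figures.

23.9 mas/yr

d = 1/p = 1/0.002332″ = 428.82 pc.
μ = v_t / (4.74 d) = 48.6 / (4.74 × 428.82) = 48.6 / 2032.6 = 0.02391 ″/yr = 23.91 mas/yr.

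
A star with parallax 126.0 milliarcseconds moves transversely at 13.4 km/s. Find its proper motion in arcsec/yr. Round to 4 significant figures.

0.3562 arcsec/yr

d = 1/p = 1/0.1260″ = 7.9365 pc.
μ = v_t / (4.74 d) = 13.4 / (4.74 × 7.9365) = 13.4 / 37.619 = 0.3562 ″/yr.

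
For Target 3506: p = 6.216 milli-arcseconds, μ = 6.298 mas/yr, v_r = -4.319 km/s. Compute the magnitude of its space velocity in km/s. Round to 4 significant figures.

d = 1/p = 1/0.006216″ = 160.88 pc.
μ = 6.298 mas/yr = 0.006298 ″/yr.
v_t = 4.740 μ d = 4.740 × 0.006298 × 160.88 = 4.8027 km/s.
v = √(v_r² + v_t²) = √((-4.319)² + 4.8027²) = √41.7197 = 6.4591 km/s.

6.459 km/s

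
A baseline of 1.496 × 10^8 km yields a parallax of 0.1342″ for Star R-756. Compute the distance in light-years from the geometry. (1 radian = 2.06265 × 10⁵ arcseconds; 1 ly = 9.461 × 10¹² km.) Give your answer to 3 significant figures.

θ = 0.1342″ = 0.1342/206265 = 6.5062 × 10^-7 rad.
d = B/θ = (1.496 × 10^8) / (6.5062 × 10^-7) = 2.2993 × 10^14 km = (2.2993 × 10^14) / (9.461 × 10^12) ly = 24.303 ly.

24.3 ly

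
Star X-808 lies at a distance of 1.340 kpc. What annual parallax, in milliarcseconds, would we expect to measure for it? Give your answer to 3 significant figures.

d = 1.340 kpc = 1340 pc.
p = 1/d = 1/1340 = 0.00074627 arcsec.
= 0.00074627 × 1000 = 0.74627 mas.

0.746 mas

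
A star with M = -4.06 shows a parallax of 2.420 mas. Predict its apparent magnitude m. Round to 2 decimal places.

d = 1/p = 1/0.002420″ = 413.22 pc.
m − M = 5 log₁₀ d − 5 = 5 log₁₀(413.22) − 5 = 13.0809 − 5 = 8.0809.
m = M + (m − M) = -4.06 + 8.0809 = 4.02.

m = 4.02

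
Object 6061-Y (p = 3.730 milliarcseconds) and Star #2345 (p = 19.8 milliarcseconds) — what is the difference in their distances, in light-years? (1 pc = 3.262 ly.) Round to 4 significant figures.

d_A = 1/0.003730″ = 268.1 pc; d_B = 1/0.01980″ = 50.505 pc.
|d_B − d_A| = |50.505 − 268.1| = 217.6 pc = 217.6 × 3.262 ly = 709.81 ly.

709.8 ly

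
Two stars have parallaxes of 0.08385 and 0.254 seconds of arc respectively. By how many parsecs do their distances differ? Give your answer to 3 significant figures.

7.99 pc

d_A = 1/0.08385″ = 11.926 pc; d_B = 1/0.2540″ = 3.937 pc.
|d_B − d_A| = |3.937 − 11.926| = 7.989 pc.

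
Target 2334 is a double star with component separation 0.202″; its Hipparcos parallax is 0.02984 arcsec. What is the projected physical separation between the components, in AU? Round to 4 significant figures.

d = 1/p = 1/0.02984″ = 33.512 pc.
At distance d (pc), an angle of θ arcsec spans θ·d AU: s = 0.202 × 33.512 = 6.7694 AU.

6.769 AU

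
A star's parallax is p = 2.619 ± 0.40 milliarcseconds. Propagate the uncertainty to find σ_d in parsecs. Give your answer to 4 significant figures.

58.32 pc

d = 1/p, so σ_d = σ_p / p².
σ_d = 0.000400 / (0.002619)² = 0.000400 / 0.0000068592 = 58.316 pc.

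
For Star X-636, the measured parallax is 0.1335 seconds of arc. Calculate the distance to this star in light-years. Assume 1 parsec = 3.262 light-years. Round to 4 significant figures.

24.43 light years

d = 1/p = 1/0.1335 = 7.4906 pc.
In light-years: 7.4906 × 3.262 = 24.434 ly.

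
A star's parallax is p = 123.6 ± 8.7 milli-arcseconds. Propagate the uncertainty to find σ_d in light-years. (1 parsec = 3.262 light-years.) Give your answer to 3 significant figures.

1.86 ly

d = 1/p, so σ_d = σ_p / p².
σ_d = 0.00870 / (0.1236)² = 0.00870 / 0.015277 = 0.56948 pc = 0.56948 × 3.262 ly = 1.8576 ly.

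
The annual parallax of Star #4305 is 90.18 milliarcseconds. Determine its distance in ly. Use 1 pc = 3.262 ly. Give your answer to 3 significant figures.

36.2 ly

p = 90.18 milliarcseconds = 0.09018 arcsec.
d = 1/p = 1/0.09018 = 11.089 pc.
In light-years: 11.089 × 3.262 = 36.172 ly.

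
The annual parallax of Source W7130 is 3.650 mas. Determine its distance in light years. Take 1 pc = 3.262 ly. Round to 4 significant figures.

p = 3.650 mas = 0.003650 arcsec.
d = 1/p = 1/0.003650 = 273.97 pc.
In light-years: 273.97 × 3.262 = 893.69 ly.

893.7 light years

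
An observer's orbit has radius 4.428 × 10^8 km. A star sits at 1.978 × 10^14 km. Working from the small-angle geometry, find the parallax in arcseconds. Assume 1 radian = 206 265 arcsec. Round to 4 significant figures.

θ ≈ B/d = (4.428 × 10^8) / (1.978 × 10^14) = 2.2386 × 10^-6 rad.
In arcseconds: 2.2386 × 10^-6 × 206265 = 0.46174″.

0.4617 arcsec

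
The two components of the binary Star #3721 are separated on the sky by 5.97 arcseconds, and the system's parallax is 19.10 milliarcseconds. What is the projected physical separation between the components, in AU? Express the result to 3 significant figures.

d = 1/p = 1/0.01910″ = 52.356 pc.
At distance d (pc), an angle of θ arcsec spans θ·d AU: s = 5.97 × 52.356 = 312.57 AU.

313 AU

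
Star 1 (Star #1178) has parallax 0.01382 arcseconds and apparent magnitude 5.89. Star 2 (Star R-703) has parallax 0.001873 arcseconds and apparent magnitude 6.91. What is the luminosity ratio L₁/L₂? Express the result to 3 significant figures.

d₁ = 1/p₁ = 1/0.01382″ = 72.359 pc; d₂ = 1/p₂ = 1/0.001873″ = 533.9 pc.
M₁ = m₁ − 5 log₁₀ d₁ + 5 = 5.89 − 9.2975 + 5 = 1.5925.
M₂ = 6.91 − 13.6373 + 5 = -1.7273.
L₁/L₂ = 10^(0.4(M₂ − M₁)) = 10^(0.4 × (-3.3198)) = 10^(-1.32792) = 0.046998.

L₁/L₂ = 0.0470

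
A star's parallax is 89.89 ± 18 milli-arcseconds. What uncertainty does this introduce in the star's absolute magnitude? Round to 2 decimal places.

σ_M = 0.43 mag

M = m − 5 log₁₀ d + 5 = m + 5 log₁₀ p + 5, so ∂M/∂p = 5/(p ln 10).
σ_M = (5/ln 10) · (σ_p/p) = 2.1715 × 18/89.89 = 2.1715 × 0.20024 = 0.43482.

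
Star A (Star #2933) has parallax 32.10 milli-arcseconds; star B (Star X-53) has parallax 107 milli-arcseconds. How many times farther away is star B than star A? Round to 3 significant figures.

0.300

Since d = 1/p, d_B/d_A = p_A/p_B.
= 32.10 / 107 = 0.3.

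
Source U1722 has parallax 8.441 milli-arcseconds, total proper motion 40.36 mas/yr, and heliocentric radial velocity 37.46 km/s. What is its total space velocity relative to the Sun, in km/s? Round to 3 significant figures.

43.8 km/s

d = 1/p = 1/0.008441″ = 118.47 pc.
μ = 40.36 mas/yr = 0.04036 ″/yr.
v_t = 4.740 μ d = 4.740 × 0.04036 × 118.47 = 22.664 km/s.
v = √(v_r² + v_t²) = √(37.46² + 22.664²) = √1916.91 = 43.783 km/s.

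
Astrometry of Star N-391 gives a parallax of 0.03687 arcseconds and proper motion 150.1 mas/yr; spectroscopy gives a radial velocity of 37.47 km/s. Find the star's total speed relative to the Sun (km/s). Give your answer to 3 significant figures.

d = 1/p = 1/0.03687″ = 27.122 pc.
μ = 150.1 mas/yr = 0.1501 ″/yr.
v_t = 4.740 μ d = 4.740 × 0.1501 × 27.122 = 19.297 km/s.
v = √(v_r² + v_t²) = √(37.47² + 19.297²) = √1776.38 = 42.147 km/s.

42.1 km/s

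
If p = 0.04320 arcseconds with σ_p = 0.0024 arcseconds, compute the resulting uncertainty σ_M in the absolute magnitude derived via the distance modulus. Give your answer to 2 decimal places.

σ_M = 0.12 mag

M = m − 5 log₁₀ d + 5 = m + 5 log₁₀ p + 5, so ∂M/∂p = 5/(p ln 10).
σ_M = (5/ln 10) · (σ_p/p) = 2.1715 × 0.0024/0.04320 = 2.1715 × 0.055556 = 0.12064.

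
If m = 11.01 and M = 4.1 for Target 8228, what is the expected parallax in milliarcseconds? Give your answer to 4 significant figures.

m − M = 11.01 − 4.1 = 6.91.
d = 10^((m−M)/5 + 1) = 10^2.382 = 240.99 pc.
p = 1/d = 1/240.99 = 0.0041495 arcsec = 4.1495 mas.

4.150 mas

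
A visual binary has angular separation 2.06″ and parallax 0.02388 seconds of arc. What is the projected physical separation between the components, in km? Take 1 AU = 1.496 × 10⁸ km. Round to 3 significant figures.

d = 1/p = 1/0.02388″ = 41.876 pc.
At distance d (pc), an angle of θ arcsec spans θ·d AU: s = 2.06 × 41.876 = 86.265 AU.
= 86.265 × 1.496 × 10⁸ km = 1.2905 × 10^10 km.

1.29 × 10^10 km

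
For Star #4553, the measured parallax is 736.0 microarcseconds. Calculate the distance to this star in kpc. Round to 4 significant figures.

1.359 kpc

p = 736.0 microarcseconds = 0.0007360 arcsec.
d = 1/p = 1/0.0007360 = 1358.7 pc.
= 1.3587 kpc.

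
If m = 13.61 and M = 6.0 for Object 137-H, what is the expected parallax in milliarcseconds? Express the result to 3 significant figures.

3.01 mas

m − M = 13.61 − 6.0 = 7.61.
d = 10^((m−M)/5 + 1) = 10^2.522 = 332.66 pc.
p = 1/d = 1/332.66 = 0.0030061 arcsec = 3.0061 mas.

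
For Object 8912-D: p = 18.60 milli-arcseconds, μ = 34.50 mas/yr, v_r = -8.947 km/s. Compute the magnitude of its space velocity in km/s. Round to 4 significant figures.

12.54 km/s

d = 1/p = 1/0.01860″ = 53.763 pc.
μ = 34.50 mas/yr = 0.03450 ″/yr.
v_t = 4.740 μ d = 4.740 × 0.03450 × 53.763 = 8.7919 km/s.
v = √(v_r² + v_t²) = √((-8.947)² + 8.7919²) = √157.346 = 12.544 km/s.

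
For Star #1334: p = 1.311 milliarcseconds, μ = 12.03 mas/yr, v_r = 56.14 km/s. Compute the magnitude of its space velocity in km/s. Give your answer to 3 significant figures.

d = 1/p = 1/0.001311″ = 762.78 pc.
μ = 12.03 mas/yr = 0.01203 ″/yr.
v_t = 4.740 μ d = 4.740 × 0.01203 × 762.78 = 43.495 km/s.
v = √(v_r² + v_t²) = √(56.14² + 43.495²) = √5043.51 = 71.018 km/s.

71.0 km/s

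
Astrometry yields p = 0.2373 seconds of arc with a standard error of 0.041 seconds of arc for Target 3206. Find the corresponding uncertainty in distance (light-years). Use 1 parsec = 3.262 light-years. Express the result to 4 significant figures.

d = 1/p, so σ_d = σ_p / p².
σ_d = 0.0410 / (0.2373)² = 0.0410 / 0.056311 = 0.7281 pc = 0.7281 × 3.262 ly = 2.3751 ly.

2.375 ly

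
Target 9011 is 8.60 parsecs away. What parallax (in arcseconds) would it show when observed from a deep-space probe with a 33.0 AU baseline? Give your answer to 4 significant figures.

3.837 arcsec

p (arcsec) = B (AU) / d (pc).
p = 33.0 / 8.60 = 3.8372 arcsec.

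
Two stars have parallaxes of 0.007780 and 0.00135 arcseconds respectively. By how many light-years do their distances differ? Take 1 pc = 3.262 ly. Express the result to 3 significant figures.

d_A = 1/0.007780″ = 128.53 pc; d_B = 1/0.001350″ = 740.74 pc.
|d_B − d_A| = |740.74 − 128.53| = 612.21 pc = 612.21 × 3.262 ly = 1997 ly.

2000 ly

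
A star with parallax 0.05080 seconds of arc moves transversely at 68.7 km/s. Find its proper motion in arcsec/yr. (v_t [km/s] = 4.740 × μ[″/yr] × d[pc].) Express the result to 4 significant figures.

0.7363 arcsec/yr

d = 1/p = 1/0.05080″ = 19.685 pc.
μ = v_t / (4.74 d) = 68.7 / (4.74 × 19.685) = 68.7 / 93.307 = 0.73628 ″/yr.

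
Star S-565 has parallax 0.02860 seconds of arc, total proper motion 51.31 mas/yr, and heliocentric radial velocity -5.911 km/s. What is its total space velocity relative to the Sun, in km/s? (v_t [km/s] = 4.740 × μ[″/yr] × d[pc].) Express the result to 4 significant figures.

d = 1/p = 1/0.02860″ = 34.965 pc.
μ = 51.31 mas/yr = 0.05131 ″/yr.
v_t = 4.740 μ d = 4.740 × 0.05131 × 34.965 = 8.5038 km/s.
v = √(v_r² + v_t²) = √((-5.911)² + 8.5038²) = √107.255 = 10.356 km/s.

10.36 km/s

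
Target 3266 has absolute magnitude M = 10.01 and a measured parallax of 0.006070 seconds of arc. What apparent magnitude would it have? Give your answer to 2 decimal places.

d = 1/p = 1/0.006070″ = 164.74 pc.
m − M = 5 log₁₀ d − 5 = 5 log₁₀(164.74) − 5 = 11.0840 − 5 = 6.0840.
m = M + (m − M) = 10.01 + 6.0840 = 16.09.

m = 16.09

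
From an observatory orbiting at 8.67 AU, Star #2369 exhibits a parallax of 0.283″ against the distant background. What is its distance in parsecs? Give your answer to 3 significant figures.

With baseline B (in AU) and parallax p (in arcsec), d = B/p parsecs.
d = 8.67 / 0.283 = 30.636 pc.

30.6 pc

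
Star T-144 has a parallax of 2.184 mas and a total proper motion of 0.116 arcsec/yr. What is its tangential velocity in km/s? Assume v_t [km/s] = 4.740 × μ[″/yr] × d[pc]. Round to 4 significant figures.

251.8 km/s

d = 1/p = 1/0.002184″ = 457.88 pc.
v_t = 4.74 × μ × d = 4.74 × 0.116 × 457.88 = 251.76 km/s.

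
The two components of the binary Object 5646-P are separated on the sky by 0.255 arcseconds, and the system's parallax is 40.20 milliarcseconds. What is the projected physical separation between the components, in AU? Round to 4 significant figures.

d = 1/p = 1/0.04020″ = 24.876 pc.
At distance d (pc), an angle of θ arcsec spans θ·d AU: s = 0.255 × 24.876 = 6.3434 AU.

6.343 AU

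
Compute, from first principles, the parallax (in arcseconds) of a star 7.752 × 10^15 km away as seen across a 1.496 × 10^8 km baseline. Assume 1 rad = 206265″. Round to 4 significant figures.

0.003981 arcsec

θ ≈ B/d = (1.496 × 10^8) / (7.752 × 10^15) = 1.9298 × 10^-8 rad.
In arcseconds: 1.9298 × 10^-8 × 206265 = 0.0039805″.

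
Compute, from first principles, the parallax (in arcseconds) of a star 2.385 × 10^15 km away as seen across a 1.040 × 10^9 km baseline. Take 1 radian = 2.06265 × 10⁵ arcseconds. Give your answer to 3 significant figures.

0.0899 arcsec

θ ≈ B/d = (1.040 × 10^9) / (2.385 × 10^15) = 4.3606 × 10^-7 rad.
In arcseconds: 4.3606 × 10^-7 × 206265 = 0.089944″.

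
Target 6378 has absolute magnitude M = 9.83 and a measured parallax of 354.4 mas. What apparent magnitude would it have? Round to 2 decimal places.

d = 1/p = 1/0.3544″ = 2.8217 pc.
m − M = 5 log₁₀ d − 5 = 5 log₁₀(2.8217) − 5 = 2.2526 − 5 = -2.7474.
m = M + (m − M) = 9.83 + (-2.7474) = 7.08.

m = 7.08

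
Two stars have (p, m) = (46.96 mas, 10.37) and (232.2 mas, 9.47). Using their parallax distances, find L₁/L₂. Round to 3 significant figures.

d₁ = 1/p₁ = 1/0.04696″ = 21.295 pc; d₂ = 1/p₂ = 1/0.2322″ = 4.3066 pc.
M₁ = m₁ − 5 log₁₀ d₁ + 5 = 10.37 − 6.6414 + 5 = 8.7286.
M₂ = 9.47 − 3.1707 + 5 = 11.2993.
L₁/L₂ = 10^(0.4(M₂ − M₁)) = 10^(0.4 × 2.5707) = 10^1.02828 = 10.673.

L₁/L₂ = 10.7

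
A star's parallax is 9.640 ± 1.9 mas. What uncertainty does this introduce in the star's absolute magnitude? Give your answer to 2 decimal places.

σ_M = 0.43 mag

M = m − 5 log₁₀ d + 5 = m + 5 log₁₀ p + 5, so ∂M/∂p = 5/(p ln 10).
σ_M = (5/ln 10) · (σ_p/p) = 2.1715 × 1.9/9.640 = 2.1715 × 0.1971 = 0.428.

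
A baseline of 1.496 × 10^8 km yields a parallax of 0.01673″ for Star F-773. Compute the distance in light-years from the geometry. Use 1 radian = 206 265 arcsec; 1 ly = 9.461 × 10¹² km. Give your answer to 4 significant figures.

195.0 ly

θ = 0.01673″ = 0.01673/206265 = 8.1109 × 10^-8 rad.
d = B/θ = (1.496 × 10^8) / (8.1109 × 10^-8) = 1.8444 × 10^15 km = (1.8444 × 10^15) / (9.461 × 10^12) ly = 194.95 ly.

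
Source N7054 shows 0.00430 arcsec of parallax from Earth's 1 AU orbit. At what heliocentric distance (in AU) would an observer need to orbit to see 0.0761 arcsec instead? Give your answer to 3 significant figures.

Parallax scales linearly with baseline: p ∝ B, so B = p_target / p_Earth × 1 AU.
B = 0.0761 / 0.00430 = 17.698 AU.

17.7 AU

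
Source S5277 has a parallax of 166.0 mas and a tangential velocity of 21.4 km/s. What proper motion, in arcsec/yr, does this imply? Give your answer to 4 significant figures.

d = 1/p = 1/0.1660″ = 6.0241 pc.
μ = v_t / (4.74 d) = 21.4 / (4.74 × 6.0241) = 21.4 / 28.554 = 0.74946 ″/yr.

0.7495 arcsec/yr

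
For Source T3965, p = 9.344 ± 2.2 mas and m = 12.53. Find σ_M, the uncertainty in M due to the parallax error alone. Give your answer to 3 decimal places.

σ_M = 0.511 mag

M = m − 5 log₁₀ d + 5 = m + 5 log₁₀ p + 5, so ∂M/∂p = 5/(p ln 10).
σ_M = (5/ln 10) · (σ_p/p) = 2.1715 × 2.2/9.344 = 2.1715 × 0.23545 = 0.51128.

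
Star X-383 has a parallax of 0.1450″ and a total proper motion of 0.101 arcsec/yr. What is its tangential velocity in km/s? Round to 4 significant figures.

3.302 km/s

d = 1/p = 1/0.1450″ = 6.8966 pc.
v_t = 4.74 × μ × d = 4.74 × 0.101 × 6.8966 = 3.3017 km/s.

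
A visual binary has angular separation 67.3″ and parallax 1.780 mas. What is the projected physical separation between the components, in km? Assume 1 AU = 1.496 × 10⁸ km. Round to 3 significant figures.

d = 1/p = 1/0.001780″ = 561.8 pc.
At distance d (pc), an angle of θ arcsec spans θ·d AU: s = 67.3 × 561.8 = 37809 AU.
= 37809 × 1.496 × 10⁸ km = 5.6562 × 10^12 km.

5.66 × 10^12 km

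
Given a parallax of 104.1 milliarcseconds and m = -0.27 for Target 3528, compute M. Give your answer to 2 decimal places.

d = 1/p = 1/0.1041″ = 9.6061 pc.
m − M = 5 log₁₀(9.6061) − 5 = 4.9127 − 5 = -0.0873.
M = m − (m − M) = -0.27 − (-0.0873) = -0.18.

M = -0.18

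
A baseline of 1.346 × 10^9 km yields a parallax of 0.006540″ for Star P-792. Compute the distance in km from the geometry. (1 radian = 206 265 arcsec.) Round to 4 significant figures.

θ = 0.006540″ = 0.006540/206265 = 3.1707 × 10^-8 rad.
d = B/θ = (1.346 × 10^9) / (3.1707 × 10^-8) = 4.2451 × 10^16 km.

4.245 × 10^16 km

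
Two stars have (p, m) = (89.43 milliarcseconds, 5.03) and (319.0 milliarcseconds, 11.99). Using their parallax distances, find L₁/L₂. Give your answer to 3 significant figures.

L₁/L₂ = 7740

d₁ = 1/p₁ = 1/0.08943″ = 11.182 pc; d₂ = 1/p₂ = 1/0.3190″ = 3.1348 pc.
M₁ = m₁ − 5 log₁₀ d₁ + 5 = 5.03 − 5.2426 + 5 = 4.7874.
M₂ = 11.99 − 2.4810 + 5 = 14.5090.
L₁/L₂ = 10^(0.4(M₂ − M₁)) = 10^(0.4 × 9.7216) = 10^3.88864 = 7738.2.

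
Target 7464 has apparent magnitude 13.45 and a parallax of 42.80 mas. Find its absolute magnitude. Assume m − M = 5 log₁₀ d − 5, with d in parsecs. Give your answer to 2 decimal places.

M = 11.61

d = 1/p = 1/0.04280″ = 23.364 pc.
m − M = 5 log₁₀(23.364) − 5 = 6.8427 − 5 = 1.8427.
M = m − (m − M) = 13.45 − 1.8427 = 11.61.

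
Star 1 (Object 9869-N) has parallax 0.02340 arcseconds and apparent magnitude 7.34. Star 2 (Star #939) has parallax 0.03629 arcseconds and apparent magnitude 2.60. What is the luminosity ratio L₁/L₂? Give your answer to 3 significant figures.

L₁/L₂ = 0.0306

d₁ = 1/p₁ = 1/0.02340″ = 42.735 pc; d₂ = 1/p₂ = 1/0.03629″ = 27.556 pc.
M₁ = m₁ − 5 log₁₀ d₁ + 5 = 7.34 − 8.1539 + 5 = 4.1861.
M₂ = 2.60 − 7.2011 + 5 = 0.3989.
L₁/L₂ = 10^(0.4(M₂ − M₁)) = 10^(0.4 × (-3.7872)) = 10^(-1.51488) = 0.030558.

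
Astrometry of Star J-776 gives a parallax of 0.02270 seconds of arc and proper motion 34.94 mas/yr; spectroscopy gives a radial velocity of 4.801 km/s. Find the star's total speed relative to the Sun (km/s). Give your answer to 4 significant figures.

8.734 km/s

d = 1/p = 1/0.02270″ = 44.053 pc.
μ = 34.94 mas/yr = 0.03494 ″/yr.
v_t = 4.740 μ d = 4.740 × 0.03494 × 44.053 = 7.2959 km/s.
v = √(v_r² + v_t²) = √(4.801² + 7.2959²) = √76.2798 = 8.7338 km/s.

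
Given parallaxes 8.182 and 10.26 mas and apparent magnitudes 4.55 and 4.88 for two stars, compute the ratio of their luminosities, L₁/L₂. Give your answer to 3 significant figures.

L₁/L₂ = 2.13

d₁ = 1/p₁ = 1/0.008182″ = 122.22 pc; d₂ = 1/p₂ = 1/0.01026″ = 97.466 pc.
M₁ = m₁ − 5 log₁₀ d₁ + 5 = 4.55 − 10.4357 + 5 = -0.8857.
M₂ = 4.88 − 9.9443 + 5 = -0.0643.
L₁/L₂ = 10^(0.4(M₂ − M₁)) = 10^(0.4 × 0.8214) = 10^0.32856 = 2.1309.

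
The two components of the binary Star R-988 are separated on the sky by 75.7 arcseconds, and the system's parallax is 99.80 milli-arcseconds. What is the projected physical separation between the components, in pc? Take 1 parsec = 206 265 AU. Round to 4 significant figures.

d = 1/p = 1/0.09980″ = 10.02 pc.
At distance d (pc), an angle of θ arcsec spans θ·d AU: s = 75.7 × 10.02 = 758.51 AU.
= 758.51 / 206265 = 0.0036774 pc.

0.003677 pc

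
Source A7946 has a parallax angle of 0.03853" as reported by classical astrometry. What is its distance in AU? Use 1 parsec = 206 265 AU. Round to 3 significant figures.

d = 1/p = 1/0.03853 = 25.954 pc.
In AU: 25.954 × 206265 = 5.3534 × 10^6 AU.

5.35 × 10^6 AU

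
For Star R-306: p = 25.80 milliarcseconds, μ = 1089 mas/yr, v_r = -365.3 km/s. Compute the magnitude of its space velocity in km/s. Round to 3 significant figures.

417 km/s

d = 1/p = 1/0.02580″ = 38.76 pc.
μ = 1089 mas/yr = 1.089 ″/yr.
v_t = 4.740 μ d = 4.740 × 1.089 × 38.76 = 200.07 km/s.
v = √(v_r² + v_t²) = √((-365.3)² + 200.07²) = √173472 = 416.5 km/s.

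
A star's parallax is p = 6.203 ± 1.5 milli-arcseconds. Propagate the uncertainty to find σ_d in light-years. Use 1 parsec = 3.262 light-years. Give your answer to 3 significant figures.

127 ly

d = 1/p, so σ_d = σ_p / p².
σ_d = 0.00150 / (0.006203)² = 0.00150 / 0.000038477 = 38.984 pc = 38.984 × 3.262 ly = 127.17 ly.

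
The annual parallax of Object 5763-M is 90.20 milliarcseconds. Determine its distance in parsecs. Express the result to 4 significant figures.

11.09 pc

p = 90.20 milliarcseconds = 0.09020 arcsec.
d = 1/p = 1/0.09020 = 11.086 pc.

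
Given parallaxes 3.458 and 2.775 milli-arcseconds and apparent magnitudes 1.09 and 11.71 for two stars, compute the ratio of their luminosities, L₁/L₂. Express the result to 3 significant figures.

L₁/L₂ = 11400

d₁ = 1/p₁ = 1/0.003458″ = 289.18 pc; d₂ = 1/p₂ = 1/0.002775″ = 360.36 pc.
M₁ = m₁ − 5 log₁₀ d₁ + 5 = 1.09 − 12.3058 + 5 = -6.2158.
M₂ = 11.71 − 12.7837 + 5 = 3.9263.
L₁/L₂ = 10^(0.4(M₂ − M₁)) = 10^(0.4 × 10.1421) = 10^4.05684 = 11398.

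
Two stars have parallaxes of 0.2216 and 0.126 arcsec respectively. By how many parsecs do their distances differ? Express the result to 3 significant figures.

d_A = 1/0.2216″ = 4.5126 pc; d_B = 1/0.1260″ = 7.9365 pc.
|d_B − d_A| = |7.9365 − 4.5126| = 3.4239 pc.

3.42 pc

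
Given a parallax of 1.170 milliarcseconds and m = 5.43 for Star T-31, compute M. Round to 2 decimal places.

M = -4.23

d = 1/p = 1/0.001170″ = 854.7 pc.
m − M = 5 log₁₀(854.7) − 5 = 14.6591 − 5 = 9.6591.
M = m − (m − M) = 5.43 − 9.6591 = -4.23.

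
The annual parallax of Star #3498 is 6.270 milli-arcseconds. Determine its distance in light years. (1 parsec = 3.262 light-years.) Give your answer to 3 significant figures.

520 light years

p = 6.270 milli-arcseconds = 0.006270 arcsec.
d = 1/p = 1/0.006270 = 159.49 pc.
In light-years: 159.49 × 3.262 = 520.26 ly.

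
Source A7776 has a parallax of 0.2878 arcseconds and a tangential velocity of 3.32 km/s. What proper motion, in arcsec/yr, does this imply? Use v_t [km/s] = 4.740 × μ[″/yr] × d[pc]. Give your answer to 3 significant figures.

d = 1/p = 1/0.2878″ = 3.4746 pc.
μ = v_t / (4.74 d) = 3.32 / (4.74 × 3.4746) = 3.32 / 16.47 = 0.20158 ″/yr.

0.202 arcsec/yr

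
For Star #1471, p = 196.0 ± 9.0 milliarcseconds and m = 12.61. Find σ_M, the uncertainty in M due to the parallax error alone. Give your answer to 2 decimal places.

M = m − 5 log₁₀ d + 5 = m + 5 log₁₀ p + 5, so ∂M/∂p = 5/(p ln 10).
σ_M = (5/ln 10) · (σ_p/p) = 2.1715 × 9.0/196.0 = 2.1715 × 0.045918 = 0.099711.

σ_M = 0.10 mag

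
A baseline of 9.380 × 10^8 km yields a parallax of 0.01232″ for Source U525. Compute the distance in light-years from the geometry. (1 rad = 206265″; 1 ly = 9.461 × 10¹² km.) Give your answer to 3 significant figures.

θ = 0.01232″ = 0.01232/206265 = 5.9729 × 10^-8 rad.
d = B/θ = (9.380 × 10^8) / (5.9729 × 10^-8) = 1.5704 × 10^16 km = (1.5704 × 10^16) / (9.461 × 10^12) ly = 1659.9 ly.

1660 ly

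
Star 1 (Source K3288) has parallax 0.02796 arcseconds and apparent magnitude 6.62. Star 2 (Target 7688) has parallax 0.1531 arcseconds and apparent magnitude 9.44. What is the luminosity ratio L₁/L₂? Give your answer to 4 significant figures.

L₁/L₂ = 402.6

d₁ = 1/p₁ = 1/0.02796″ = 35.765 pc; d₂ = 1/p₂ = 1/0.1531″ = 6.5317 pc.
M₁ = m₁ − 5 log₁₀ d₁ + 5 = 6.62 − 7.7673 + 5 = 3.8527.
M₂ = 9.44 − 4.0751 + 5 = 10.3649.
L₁/L₂ = 10^(0.4(M₂ − M₁)) = 10^(0.4 × 6.5122) = 10^2.60488 = 402.61.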